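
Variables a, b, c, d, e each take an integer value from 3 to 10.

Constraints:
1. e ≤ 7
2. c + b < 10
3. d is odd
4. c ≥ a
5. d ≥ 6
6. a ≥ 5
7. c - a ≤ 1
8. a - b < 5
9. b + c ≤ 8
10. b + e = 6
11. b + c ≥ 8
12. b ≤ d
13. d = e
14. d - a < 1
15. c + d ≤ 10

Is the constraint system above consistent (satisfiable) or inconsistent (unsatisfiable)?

Unsatisfiable

From constraints 4 and 6: c ≥ a ≥ 5. From constraint 5: d ≥ 6. Hence c + d ≥ 11. But constraint 15 requires c + d ≤ 10, and 10 < 11. Contradiction.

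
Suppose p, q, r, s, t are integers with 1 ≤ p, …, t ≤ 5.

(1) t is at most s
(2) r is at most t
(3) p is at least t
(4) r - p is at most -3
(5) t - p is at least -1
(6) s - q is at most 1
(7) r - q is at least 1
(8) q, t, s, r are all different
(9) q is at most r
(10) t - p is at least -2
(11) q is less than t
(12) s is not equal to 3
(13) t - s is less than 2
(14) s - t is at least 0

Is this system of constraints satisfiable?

Unsatisfiable

Constraints 4, 6, 7, 10, and 14 give t − p ≥ -2, p − r ≥ 3, r − q ≥ 1, q − s ≥ -1, s − t ≥ 0.
Adding all 5 inequalities: the left sides telescope to 0, and the right sides sum to (-2) + 3 + 1 + (-1) + 0 = 1. So 0 ≥ 1, which is false.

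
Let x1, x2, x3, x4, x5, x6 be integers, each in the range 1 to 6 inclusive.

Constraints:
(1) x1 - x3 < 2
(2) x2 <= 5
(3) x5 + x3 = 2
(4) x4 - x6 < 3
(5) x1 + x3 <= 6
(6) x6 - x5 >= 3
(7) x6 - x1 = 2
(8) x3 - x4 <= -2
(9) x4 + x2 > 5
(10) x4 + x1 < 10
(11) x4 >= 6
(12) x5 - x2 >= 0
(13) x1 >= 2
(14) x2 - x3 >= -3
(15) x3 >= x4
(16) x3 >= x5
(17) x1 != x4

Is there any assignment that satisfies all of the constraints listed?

Unsatisfiable

From constraint 13: x1 ≥ 2. From constraints 11 and 15: x3 ≥ x4 ≥ 6. Hence x1 + x3 ≥ 8. But constraint 5 requires x1 + x3 ≤ 6, and 6 < 8. Contradiction.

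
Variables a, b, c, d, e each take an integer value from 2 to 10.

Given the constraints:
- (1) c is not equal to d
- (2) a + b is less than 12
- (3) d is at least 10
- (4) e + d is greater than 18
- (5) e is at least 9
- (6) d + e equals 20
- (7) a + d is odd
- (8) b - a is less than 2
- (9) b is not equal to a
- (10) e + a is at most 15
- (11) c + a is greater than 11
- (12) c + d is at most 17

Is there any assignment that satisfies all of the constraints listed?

Setting (a, b, c, d, e) = (5, 6, 7, 10, 10) satisfies everything: constraint 2: a + b = 11; constraint 4: e + d = 20, and the others follow.

Satisfiable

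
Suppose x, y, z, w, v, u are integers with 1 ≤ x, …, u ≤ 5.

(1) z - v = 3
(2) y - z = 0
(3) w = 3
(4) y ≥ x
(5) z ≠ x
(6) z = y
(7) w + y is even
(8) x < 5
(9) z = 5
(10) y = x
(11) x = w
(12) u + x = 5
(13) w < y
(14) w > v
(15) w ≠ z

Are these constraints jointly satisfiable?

Unsatisfiable

Constraint 9 fixes z = 5 and constraint 3 fixes w = 3. Constraints 6, 10, and 11 give z = y = x = w, so z = w. But 5 ≠ 3 — contradiction.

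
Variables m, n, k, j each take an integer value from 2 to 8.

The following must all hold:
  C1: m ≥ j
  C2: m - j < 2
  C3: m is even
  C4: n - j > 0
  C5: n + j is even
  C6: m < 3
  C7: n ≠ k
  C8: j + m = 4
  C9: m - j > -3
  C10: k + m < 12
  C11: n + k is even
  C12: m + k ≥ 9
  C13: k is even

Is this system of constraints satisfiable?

Try m = 2, n = 4, k = 8, j = 2.
Check constraint 2: m - j = 0; constraint 4: n - j = 2. The remaining constraints are straightforward to verify.

Satisfiable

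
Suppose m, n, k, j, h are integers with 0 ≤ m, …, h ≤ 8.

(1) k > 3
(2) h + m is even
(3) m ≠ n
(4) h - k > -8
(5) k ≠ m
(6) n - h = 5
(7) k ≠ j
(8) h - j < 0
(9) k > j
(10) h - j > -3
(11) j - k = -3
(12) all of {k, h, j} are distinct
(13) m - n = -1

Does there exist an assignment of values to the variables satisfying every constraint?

Try m = 5, n = 6, k = 6, j = 3, h = 1.
Check constraint 4: h - k = -5; constraint 6: n - h = 5. The remaining constraints are straightforward to verify.

Satisfiable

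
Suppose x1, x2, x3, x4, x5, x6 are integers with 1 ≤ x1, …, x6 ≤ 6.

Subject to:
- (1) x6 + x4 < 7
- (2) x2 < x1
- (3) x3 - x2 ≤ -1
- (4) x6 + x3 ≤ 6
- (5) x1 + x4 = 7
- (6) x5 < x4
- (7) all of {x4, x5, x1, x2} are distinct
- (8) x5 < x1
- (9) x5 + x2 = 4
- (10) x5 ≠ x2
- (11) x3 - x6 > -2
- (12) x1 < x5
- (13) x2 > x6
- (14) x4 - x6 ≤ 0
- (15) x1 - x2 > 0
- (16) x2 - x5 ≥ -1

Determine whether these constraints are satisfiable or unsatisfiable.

Unsatisfiable

Constraints 2, 6, 12, 13, and 14 give x5 < x4, x4 ≤ x6, x6 < x2, x2 < x1, x1 < x5. Chaining: x5 < x4 ≤ x6 < x2 < x1 < x5, which forces x5 < x5 — impossible.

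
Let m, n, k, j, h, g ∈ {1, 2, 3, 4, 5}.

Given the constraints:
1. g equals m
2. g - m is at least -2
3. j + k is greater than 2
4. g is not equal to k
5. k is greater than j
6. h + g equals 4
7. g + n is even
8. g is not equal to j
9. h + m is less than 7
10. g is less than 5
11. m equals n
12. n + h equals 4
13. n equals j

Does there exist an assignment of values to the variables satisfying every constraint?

From constraints 1, 11, and 13, g = m = n = j, so g = j. But constraint 8 says g ≠ j. Contradiction.

Unsatisfiable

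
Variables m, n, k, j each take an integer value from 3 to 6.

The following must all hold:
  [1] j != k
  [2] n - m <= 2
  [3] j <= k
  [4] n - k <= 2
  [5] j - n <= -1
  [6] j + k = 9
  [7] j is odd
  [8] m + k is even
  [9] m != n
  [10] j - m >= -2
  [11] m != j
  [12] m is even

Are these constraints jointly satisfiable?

One satisfying assignment is m = 4, n = 6, k = 6, j = 3.
For the less obvious constraints — constraint 2: n - m = 2; constraint 4: n - k = 0; constraint 5: j - n = -3 — and the others hold by inspection.

Satisfiable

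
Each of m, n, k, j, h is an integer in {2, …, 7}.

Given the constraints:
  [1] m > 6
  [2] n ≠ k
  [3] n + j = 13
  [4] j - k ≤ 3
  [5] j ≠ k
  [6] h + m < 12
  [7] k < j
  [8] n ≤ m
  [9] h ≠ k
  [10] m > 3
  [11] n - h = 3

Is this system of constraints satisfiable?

The assignment m = 7, n = 7, k = 3, j = 6, h = 4 works:
  constraint 3 holds since n + j = 13.
  constraint 4 holds since j - k = 3.
  constraint 6 holds since h + m = 11.
The rest check out directly.

Satisfiable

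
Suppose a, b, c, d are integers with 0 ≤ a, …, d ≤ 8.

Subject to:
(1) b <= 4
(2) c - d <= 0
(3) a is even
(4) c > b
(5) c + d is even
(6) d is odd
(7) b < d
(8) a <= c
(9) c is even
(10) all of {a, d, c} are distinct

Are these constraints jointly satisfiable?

Unsatisfiable

Constraint 9 makes c even and constraint 6 makes d odd, so c + d must be odd. Constraint 5 says c + d is even — contradiction.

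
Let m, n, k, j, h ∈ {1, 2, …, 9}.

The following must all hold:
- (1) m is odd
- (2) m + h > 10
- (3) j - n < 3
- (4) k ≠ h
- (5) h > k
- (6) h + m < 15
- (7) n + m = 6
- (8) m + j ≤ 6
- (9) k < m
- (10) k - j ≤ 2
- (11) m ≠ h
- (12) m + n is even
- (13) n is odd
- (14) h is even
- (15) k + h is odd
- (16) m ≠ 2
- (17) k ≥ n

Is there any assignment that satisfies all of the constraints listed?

Setting (m, n, k, j, h) = (5, 1, 1, 1, 8) satisfies everything: constraint 2: m + h = 13; constraint 3: j - n = 0; constraint 6: h + m = 13, and the others follow.

Satisfiable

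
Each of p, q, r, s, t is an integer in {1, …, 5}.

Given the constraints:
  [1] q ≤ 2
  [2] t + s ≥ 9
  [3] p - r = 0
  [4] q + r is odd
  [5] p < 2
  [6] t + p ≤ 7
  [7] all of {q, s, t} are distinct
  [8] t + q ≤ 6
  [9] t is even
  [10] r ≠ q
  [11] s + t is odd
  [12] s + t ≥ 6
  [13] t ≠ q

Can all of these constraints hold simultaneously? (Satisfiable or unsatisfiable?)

Satisfiable

One satisfying assignment is p = 1, q = 2, r = 1, s = 5, t = 4.
For the less obvious constraints — constraint 2: t + s = 9; constraint 3: p - r = 0; constraint 6: t + p = 5 — and the others hold by inspection.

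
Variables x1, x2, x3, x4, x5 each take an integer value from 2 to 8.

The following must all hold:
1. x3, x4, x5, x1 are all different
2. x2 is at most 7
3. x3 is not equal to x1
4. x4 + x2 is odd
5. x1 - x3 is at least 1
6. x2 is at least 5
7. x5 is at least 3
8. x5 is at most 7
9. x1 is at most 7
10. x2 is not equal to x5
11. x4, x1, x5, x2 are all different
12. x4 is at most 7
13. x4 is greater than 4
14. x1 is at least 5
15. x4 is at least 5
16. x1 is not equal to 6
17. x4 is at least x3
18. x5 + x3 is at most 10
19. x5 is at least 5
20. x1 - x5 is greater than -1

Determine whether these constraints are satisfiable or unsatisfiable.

Unsatisfiable

Constraints 2, 6, 8, 9, 12, 14, 15, and 19 confine each of x4, x1, x5, x2 to the 3 values {5, …, 7}.
Constraint 11 requires all 4 of them to be distinct, but only 3 values are available — impossible by the pigeonhole principle.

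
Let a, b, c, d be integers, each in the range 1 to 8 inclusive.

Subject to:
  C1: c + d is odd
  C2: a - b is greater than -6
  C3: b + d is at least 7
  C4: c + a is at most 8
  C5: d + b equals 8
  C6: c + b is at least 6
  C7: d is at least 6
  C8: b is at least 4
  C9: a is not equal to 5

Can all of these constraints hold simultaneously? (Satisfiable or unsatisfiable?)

From constraint 7: d ≥ 6. From constraint 8: b ≥ 4. Hence d + b ≥ 10. But constraint 5 requires d + b = 8, and 8 < 10. Contradiction.

Unsatisfiable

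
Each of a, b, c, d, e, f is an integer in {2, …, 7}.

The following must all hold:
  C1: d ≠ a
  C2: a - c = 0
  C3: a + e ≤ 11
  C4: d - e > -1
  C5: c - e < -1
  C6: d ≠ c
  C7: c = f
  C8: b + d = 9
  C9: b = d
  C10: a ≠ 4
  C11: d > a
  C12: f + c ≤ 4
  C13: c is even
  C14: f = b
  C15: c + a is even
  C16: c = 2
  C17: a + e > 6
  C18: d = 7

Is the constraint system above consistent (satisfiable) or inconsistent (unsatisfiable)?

Constraint 16 fixes c = 2 and constraint 18 fixes d = 7. Constraints 7, 9, and 14 give c = f = b = d, so c = d. But 2 ≠ 7 — contradiction.

Unsatisfiable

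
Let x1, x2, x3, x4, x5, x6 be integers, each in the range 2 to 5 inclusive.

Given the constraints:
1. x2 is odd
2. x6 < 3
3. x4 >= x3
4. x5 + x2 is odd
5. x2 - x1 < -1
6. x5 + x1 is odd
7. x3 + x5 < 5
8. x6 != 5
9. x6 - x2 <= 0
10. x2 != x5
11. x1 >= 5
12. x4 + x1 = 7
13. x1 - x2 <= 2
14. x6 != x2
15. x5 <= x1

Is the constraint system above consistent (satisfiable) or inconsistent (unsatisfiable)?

Satisfiable

Take x1 = 5, x2 = 3, x3 = 2, x4 = 2, x5 = 2, x6 = 2. Then constraint 5: x2 - x1 = -2; constraint 7: x3 + x5 = 4, and every other listed constraint is also met.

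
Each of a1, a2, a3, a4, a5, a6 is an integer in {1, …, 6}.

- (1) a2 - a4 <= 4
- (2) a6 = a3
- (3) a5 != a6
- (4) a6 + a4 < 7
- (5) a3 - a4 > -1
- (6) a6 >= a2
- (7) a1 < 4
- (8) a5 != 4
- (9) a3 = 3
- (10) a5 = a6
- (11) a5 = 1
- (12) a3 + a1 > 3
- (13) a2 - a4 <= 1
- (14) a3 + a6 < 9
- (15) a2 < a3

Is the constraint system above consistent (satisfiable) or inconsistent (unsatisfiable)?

Constraint 11 fixes a5 = 1 and constraint 9 fixes a3 = 3. Constraints 2 and 10 give a5 = a6 = a3, so a5 = a3. But 1 ≠ 3 — contradiction.

Unsatisfiable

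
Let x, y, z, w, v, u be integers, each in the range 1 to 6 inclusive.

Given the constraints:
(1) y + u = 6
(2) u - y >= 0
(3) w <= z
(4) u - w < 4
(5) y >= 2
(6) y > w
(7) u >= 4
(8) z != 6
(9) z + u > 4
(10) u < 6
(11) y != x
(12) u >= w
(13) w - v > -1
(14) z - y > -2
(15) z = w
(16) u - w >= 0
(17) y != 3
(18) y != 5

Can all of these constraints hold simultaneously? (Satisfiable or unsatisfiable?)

The assignment x = 4, y = 2, z = 1, w = 1, v = 1, u = 4 works:
  constraint 1 holds since y + u = 6.
  constraint 2 holds since u - y = 2.
The rest check out directly.

Satisfiable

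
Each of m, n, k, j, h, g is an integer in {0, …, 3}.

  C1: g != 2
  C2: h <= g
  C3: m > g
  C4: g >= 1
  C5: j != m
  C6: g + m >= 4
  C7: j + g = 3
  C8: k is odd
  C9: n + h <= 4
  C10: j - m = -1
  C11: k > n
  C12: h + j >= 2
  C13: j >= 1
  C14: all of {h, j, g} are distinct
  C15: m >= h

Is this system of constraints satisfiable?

One satisfying assignment is m = 3, n = 2, k = 3, j = 2, h = 0, g = 1.
For the less obvious constraints — constraint 6: g + m = 4; constraint 7: j + g = 3; constraint 9: n + h = 2 — and the others hold by inspection.

Satisfiable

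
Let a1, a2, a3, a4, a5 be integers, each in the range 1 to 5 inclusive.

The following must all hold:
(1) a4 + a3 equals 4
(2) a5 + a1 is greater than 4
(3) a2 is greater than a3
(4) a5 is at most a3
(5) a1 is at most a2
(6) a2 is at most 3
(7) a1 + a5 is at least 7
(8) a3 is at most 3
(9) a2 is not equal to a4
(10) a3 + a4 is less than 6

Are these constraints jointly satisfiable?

From constraints 5 and 6: a1 ≤ a2 ≤ 3. From constraints 4 and 8: a5 ≤ a3 ≤ 3. Hence a1 + a5 ≤ 6. But constraint 7 requires a1 + a5 ≥ 7, and 7 > 6. Contradiction.

Unsatisfiable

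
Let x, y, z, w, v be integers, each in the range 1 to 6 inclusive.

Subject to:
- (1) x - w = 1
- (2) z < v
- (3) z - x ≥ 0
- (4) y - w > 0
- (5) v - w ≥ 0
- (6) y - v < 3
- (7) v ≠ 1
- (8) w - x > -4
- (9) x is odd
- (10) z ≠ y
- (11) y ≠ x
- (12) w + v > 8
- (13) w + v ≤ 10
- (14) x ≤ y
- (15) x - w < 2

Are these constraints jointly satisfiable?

One satisfying assignment is x = 5, y = 6, z = 5, w = 4, v = 6.
For the less obvious constraints — constraint 1: x - w = 1; constraint 3: z - x = 0 — and the others hold by inspection.

Satisfiable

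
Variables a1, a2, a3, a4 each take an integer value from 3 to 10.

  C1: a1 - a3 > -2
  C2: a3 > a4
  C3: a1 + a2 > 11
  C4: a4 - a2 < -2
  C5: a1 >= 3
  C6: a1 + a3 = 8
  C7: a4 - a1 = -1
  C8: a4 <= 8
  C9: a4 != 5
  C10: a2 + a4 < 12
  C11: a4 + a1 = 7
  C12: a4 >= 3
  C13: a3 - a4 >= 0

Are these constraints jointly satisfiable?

The assignment a1 = 4, a2 = 8, a3 = 4, a4 = 3 works:
  constraint 1 holds since a1 - a3 = 0.
  constraint 3 holds since a1 + a2 = 12.
The rest check out directly.

Satisfiable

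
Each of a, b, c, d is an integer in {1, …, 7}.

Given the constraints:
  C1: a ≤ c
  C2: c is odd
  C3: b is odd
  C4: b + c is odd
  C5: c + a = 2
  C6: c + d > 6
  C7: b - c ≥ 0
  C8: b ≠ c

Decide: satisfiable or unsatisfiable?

Constraint 3 makes b odd and constraint 2 makes c odd, so b + c must be even. Constraint 4 says b + c is odd — contradiction.

Unsatisfiable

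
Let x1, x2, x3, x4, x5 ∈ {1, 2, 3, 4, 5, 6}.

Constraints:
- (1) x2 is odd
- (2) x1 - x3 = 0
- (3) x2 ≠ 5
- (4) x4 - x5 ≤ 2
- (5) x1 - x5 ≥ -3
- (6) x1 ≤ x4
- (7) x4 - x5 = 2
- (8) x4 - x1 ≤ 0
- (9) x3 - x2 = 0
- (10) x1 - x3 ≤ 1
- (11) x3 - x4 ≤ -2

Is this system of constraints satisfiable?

Constraints 8, 10, and 11 give x4 − x3 ≥ 2, x3 − x1 ≥ -1, x1 − x4 ≥ 0.
Adding all 3 inequalities: the left sides telescope to 0, and the right sides sum to 2 + (-1) + 0 = 1. So 0 ≥ 1, which is false.

Unsatisfiable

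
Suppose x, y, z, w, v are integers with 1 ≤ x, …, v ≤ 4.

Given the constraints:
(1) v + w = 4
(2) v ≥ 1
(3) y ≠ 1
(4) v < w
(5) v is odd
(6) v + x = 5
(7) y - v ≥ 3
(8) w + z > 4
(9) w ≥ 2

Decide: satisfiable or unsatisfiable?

Satisfiable

Take x = 4, y = 4, z = 3, w = 3, v = 1. Then constraint 1: v + w = 4; constraint 6: v + x = 5; constraint 7: y - v = 3, and every other listed constraint is also met.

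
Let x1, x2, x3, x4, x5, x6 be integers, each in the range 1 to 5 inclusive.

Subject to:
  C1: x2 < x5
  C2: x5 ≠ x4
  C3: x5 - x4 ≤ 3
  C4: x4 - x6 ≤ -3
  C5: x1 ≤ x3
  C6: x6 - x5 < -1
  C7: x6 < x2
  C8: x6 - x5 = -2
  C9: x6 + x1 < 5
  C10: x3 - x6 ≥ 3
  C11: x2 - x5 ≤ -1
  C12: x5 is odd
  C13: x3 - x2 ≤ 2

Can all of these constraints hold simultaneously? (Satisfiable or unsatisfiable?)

Unsatisfiable

Constraints 3, 4, 10, 11, and 13 give x2 − x3 ≥ -2, x3 − x6 ≥ 3, x6 − x4 ≥ 3, x4 − x5 ≥ -3, x5 − x2 ≥ 1.
Adding all 5 inequalities: the left sides telescope to 0, and the right sides sum to (-2) + 3 + 3 + (-3) + 1 = 2. So 0 ≥ 2, which is false.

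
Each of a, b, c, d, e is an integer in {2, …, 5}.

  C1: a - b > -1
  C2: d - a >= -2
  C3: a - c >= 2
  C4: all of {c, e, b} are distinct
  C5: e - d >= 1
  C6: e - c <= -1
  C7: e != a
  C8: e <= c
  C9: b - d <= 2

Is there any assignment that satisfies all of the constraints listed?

Unsatisfiable

Constraints 2, 3, 5, and 6 give d − a ≥ -2, a − c ≥ 2, c − e ≥ 1, e − d ≥ 1.
Adding all 4 inequalities: the left sides telescope to 0, and the right sides sum to (-2) + 2 + 1 + 1 = 2. So 0 ≥ 2, which is false.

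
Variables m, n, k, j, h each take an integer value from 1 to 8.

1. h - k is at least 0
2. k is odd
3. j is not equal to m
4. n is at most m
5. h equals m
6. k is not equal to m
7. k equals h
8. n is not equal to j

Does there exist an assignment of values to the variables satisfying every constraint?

From constraints 5 and 7, k = h = m, so k = m. But constraint 6 says k ≠ m. Contradiction.

Unsatisfiable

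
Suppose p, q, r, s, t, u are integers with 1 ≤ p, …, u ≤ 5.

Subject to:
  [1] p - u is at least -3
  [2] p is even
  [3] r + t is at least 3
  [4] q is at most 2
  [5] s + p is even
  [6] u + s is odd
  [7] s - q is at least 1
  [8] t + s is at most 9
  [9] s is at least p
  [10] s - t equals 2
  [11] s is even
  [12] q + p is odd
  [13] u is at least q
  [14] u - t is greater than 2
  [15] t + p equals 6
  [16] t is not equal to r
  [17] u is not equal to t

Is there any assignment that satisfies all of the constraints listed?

Satisfiable

One satisfying assignment is p = 4, q = 1, r = 1, s = 4, t = 2, u = 5.
For the less obvious constraints — constraint 1: p - u = -1; constraint 3: r + t = 3; constraint 7: s - q = 3 — and the others hold by inspection.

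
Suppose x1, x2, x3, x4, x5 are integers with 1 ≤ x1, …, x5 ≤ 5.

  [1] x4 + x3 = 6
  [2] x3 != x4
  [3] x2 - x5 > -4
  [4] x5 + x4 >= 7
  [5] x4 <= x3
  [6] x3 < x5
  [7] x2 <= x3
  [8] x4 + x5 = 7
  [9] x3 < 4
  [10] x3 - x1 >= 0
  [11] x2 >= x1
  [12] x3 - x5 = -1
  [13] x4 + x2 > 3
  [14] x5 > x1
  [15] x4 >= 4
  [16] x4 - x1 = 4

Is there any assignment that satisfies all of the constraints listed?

Unsatisfiable

From constraints 5 and 15: x3 ≥ x4 and x4 ≥ 4, so x3 ≥ 4. From constraint 9: x3 ≤ 3. But 3 < 4, so no value of x3 works.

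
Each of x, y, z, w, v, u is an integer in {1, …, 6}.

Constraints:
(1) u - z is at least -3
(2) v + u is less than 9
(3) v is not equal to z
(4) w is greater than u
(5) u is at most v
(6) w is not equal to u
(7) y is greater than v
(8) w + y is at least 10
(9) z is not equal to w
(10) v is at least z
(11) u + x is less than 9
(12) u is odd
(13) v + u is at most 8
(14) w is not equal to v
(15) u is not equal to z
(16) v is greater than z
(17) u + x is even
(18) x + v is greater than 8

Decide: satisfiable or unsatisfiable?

Setting (x, y, z, w, v, u) = (5, 6, 4, 6, 5, 1) satisfies everything: constraint 1: u - z = -3; constraint 2: v + u = 6; constraint 8: w + y = 12, and the others follow.

Satisfiable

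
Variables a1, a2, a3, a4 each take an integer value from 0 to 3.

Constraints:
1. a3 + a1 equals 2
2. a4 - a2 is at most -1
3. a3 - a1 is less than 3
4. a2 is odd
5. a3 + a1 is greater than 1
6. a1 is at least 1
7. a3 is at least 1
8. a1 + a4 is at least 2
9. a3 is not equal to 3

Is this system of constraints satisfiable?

Setting (a1, a2, a3, a4) = (1, 3, 1, 1) satisfies everything: constraint 1: a3 + a1 = 2; constraint 2: a4 - a2 = -2, and the others follow.

Satisfiable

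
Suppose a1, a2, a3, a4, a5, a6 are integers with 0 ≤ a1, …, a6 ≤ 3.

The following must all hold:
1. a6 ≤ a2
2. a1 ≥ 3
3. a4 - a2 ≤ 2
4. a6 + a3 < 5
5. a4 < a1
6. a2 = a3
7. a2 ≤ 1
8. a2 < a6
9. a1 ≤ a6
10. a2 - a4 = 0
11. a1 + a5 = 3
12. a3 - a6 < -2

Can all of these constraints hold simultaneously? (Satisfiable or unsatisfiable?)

From constraints 2 and 9: a6 ≥ a1 and a1 ≥ 3, so a6 ≥ 3. From constraints 1 and 7: a6 ≤ a2 and a2 ≤ 1, so a6 ≤ 1. But 1 < 3, so no value of a6 works.

Unsatisfiable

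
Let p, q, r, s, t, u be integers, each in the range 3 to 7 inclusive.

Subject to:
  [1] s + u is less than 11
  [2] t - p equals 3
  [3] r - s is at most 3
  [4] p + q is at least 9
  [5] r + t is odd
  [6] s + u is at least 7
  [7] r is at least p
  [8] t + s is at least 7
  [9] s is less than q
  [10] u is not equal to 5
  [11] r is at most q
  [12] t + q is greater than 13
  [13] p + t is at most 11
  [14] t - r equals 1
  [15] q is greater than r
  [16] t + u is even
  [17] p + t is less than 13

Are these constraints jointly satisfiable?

Try p = 4, q = 7, r = 6, s = 3, t = 7, u = 7.
Check constraint 1: s + u = 10; constraint 2: t - p = 3; constraint 3: r - s = 3. The remaining constraints are straightforward to verify.

Satisfiable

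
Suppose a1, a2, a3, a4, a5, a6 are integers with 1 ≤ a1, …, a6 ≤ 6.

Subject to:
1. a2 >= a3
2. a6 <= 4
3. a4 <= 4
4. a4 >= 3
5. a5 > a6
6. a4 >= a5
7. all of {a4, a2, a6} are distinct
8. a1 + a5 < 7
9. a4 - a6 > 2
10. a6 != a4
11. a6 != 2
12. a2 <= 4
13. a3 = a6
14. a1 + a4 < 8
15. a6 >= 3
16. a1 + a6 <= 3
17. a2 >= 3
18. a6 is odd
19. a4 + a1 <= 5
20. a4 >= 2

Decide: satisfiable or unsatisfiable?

Unsatisfiable

Constraints 2, 3, 4, 12, 15, and 17 confine each of a4, a2, a6 to the 2 values {3, 4}.
Constraint 7 requires all 3 of them to be distinct, but only 2 values are available — impossible by the pigeonhole principle.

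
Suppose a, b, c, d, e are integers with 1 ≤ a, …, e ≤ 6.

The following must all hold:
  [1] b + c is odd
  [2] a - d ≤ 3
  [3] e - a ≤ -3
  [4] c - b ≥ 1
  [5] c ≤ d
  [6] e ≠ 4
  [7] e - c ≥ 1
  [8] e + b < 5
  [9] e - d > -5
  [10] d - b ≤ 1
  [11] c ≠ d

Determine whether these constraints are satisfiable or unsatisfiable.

Constraints 2, 3, 4, 7, and 10 give d − a ≥ -3, a − e ≥ 3, e − c ≥ 1, c − b ≥ 1, b − d ≥ -1.
Adding all 5 inequalities: the left sides telescope to 0, and the right sides sum to (-3) + 3 + 1 + 1 + (-1) = 1. So 0 ≥ 1, which is false.

Unsatisfiable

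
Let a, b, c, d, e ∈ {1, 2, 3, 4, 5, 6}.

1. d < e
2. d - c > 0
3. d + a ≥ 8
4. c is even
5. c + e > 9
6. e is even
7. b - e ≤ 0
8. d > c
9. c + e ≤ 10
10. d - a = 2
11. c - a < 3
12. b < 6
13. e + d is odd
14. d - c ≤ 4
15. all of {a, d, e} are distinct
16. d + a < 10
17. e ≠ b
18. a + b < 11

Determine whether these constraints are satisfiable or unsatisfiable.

Satisfiable

Take a = 3, b = 5, c = 4, d = 5, e = 6. Then constraint 2: d - c = 1; constraint 3: d + a = 8, and every other listed constraint is also met.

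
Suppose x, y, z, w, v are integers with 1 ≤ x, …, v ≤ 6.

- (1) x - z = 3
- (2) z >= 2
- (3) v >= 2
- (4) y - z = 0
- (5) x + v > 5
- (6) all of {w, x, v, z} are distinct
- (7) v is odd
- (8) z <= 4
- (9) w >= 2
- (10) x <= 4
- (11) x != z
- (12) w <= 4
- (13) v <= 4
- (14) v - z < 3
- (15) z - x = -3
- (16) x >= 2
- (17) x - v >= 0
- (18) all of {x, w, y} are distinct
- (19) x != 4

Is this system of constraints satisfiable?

Unsatisfiable

Constraints 2, 3, 8, 9, 10, 12, 13, and 16 confine each of w, x, v, z to the 3 values {2, …, 4}.
Constraint 6 requires all 4 of them to be distinct, but only 3 values are available — impossible by the pigeonhole principle.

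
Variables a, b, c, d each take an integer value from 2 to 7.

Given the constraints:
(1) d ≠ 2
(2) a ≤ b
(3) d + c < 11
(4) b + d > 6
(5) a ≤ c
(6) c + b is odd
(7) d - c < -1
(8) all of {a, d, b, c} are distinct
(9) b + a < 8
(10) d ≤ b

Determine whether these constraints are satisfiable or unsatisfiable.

Satisfiable

The assignment a = 2, b = 4, c = 7, d = 3 works:
  constraint 3 holds since d + c = 10.
  constraint 4 holds since b + d = 7.
The rest check out directly.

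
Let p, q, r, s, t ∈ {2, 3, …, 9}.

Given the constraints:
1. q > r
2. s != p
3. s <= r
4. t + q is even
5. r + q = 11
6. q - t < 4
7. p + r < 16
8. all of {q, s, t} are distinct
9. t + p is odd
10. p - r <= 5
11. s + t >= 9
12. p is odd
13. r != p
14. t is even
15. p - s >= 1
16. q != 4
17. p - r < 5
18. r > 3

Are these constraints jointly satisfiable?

Satisfiable

Try p = 9, q = 6, r = 5, s = 5, t = 4.
Check constraint 5: r + q = 11; constraint 6: q - t = 2. The remaining constraints are straightforward to verify.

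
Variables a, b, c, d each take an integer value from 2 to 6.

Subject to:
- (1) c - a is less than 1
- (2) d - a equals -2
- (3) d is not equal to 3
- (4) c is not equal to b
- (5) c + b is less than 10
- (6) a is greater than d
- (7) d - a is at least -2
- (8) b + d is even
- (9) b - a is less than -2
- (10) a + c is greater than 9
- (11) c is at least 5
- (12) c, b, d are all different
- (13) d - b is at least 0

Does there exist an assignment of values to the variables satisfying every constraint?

Satisfiable

Try a = 6, b = 2, c = 6, d = 4.
Check constraint 1: c - a = 0; constraint 2: d - a = -2; constraint 5: c + b = 8. The remaining constraints are straightforward to verify.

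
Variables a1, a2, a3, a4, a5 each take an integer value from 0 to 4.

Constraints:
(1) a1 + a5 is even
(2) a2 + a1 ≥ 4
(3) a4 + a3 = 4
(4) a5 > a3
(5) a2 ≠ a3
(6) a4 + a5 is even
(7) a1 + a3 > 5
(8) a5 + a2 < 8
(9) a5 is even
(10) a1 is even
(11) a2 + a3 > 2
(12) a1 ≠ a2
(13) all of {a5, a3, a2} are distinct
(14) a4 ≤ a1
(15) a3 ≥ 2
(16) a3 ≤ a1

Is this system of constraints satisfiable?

The assignment a1 = 4, a2 = 1, a3 = 2, a4 = 2, a5 = 4 works:
  constraint 2 holds since a2 + a1 = 5.
  constraint 3 holds since a4 + a3 = 4.
  constraint 7 holds since a1 + a3 = 6.
The rest check out directly.

Satisfiable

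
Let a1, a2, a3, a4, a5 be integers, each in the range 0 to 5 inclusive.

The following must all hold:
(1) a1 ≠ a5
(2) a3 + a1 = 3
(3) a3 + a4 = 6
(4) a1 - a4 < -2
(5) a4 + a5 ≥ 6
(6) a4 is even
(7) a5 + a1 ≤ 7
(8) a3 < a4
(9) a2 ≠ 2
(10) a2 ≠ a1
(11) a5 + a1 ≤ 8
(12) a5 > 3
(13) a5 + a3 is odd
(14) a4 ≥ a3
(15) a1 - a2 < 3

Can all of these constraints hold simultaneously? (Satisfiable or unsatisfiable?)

Take a1 = 1, a2 = 0, a3 = 2, a4 = 4, a5 = 5. Then constraint 2: a3 + a1 = 3; constraint 3: a3 + a4 = 6, and every other listed constraint is also met.

Satisfiable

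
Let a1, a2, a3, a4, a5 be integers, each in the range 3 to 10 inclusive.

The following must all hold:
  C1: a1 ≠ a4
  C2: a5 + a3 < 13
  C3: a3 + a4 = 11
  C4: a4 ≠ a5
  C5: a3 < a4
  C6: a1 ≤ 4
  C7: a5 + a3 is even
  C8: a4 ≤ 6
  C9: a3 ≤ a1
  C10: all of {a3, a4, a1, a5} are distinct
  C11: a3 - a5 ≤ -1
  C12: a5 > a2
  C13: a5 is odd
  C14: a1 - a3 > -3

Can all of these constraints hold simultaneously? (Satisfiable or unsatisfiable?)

Unsatisfiable

From constraints 6 and 9: a3 ≤ a1 ≤ 4. From constraint 8: a4 ≤ 6. Hence a3 + a4 ≤ 10. But constraint 3 requires a3 + a4 = 11, and 11 > 10. Contradiction.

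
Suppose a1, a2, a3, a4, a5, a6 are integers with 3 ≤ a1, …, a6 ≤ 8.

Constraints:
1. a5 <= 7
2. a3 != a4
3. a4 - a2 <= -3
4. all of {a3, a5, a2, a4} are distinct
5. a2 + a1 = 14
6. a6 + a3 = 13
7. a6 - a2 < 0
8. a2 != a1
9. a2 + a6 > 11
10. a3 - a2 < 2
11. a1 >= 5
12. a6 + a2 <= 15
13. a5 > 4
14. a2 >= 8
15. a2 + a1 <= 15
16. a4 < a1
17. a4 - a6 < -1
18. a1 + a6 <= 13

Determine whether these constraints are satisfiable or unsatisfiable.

Satisfiable

Take a1 = 6, a2 = 8, a3 = 7, a4 = 4, a5 = 6, a6 = 6. Then constraint 3: a4 - a2 = -4; constraint 5: a2 + a1 = 14, and every other listed constraint is also met.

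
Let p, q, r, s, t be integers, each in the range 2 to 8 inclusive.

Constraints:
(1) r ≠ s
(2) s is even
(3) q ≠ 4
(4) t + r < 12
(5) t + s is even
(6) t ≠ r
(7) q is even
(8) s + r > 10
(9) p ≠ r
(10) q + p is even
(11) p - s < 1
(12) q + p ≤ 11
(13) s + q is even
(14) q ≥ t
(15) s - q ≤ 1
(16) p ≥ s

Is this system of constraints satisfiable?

Satisfiable

Take p = 4, q = 6, r = 8, s = 4, t = 2. Then constraint 4: t + r = 10; constraint 8: s + r = 12; constraint 11: p - s = 0, and every other listed constraint is also met.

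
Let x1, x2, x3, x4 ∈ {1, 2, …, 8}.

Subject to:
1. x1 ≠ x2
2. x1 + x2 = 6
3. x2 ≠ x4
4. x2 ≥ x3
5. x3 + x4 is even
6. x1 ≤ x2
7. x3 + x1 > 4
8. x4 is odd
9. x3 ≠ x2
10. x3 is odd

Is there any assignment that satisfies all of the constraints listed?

Setting (x1, x2, x3, x4) = (2, 4, 3, 5) satisfies everything: constraint 2: x1 + x2 = 6; constraint 7: x3 + x1 = 5, and the others follow.

Satisfiable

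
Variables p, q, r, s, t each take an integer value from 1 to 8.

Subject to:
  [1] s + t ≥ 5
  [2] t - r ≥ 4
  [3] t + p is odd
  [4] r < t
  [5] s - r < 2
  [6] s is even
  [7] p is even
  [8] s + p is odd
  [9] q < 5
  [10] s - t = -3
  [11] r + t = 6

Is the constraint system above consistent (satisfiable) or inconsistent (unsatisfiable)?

Unsatisfiable

Constraint 6 makes s even and constraint 7 makes p even, so s + p must be even. Constraint 8 says s + p is odd — contradiction.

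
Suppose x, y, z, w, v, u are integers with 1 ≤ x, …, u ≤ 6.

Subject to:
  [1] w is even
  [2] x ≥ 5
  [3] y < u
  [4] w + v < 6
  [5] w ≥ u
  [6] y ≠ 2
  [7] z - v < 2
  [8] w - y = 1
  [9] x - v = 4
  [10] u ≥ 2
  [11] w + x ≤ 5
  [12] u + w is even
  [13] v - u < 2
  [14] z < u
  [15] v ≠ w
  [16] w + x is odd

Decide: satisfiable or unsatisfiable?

Unsatisfiable

From constraints 5 and 10: w ≥ u ≥ 2. From constraint 2: x ≥ 5. Hence w + x ≥ 7. But constraint 11 requires w + x ≤ 5, and 5 < 7. Contradiction.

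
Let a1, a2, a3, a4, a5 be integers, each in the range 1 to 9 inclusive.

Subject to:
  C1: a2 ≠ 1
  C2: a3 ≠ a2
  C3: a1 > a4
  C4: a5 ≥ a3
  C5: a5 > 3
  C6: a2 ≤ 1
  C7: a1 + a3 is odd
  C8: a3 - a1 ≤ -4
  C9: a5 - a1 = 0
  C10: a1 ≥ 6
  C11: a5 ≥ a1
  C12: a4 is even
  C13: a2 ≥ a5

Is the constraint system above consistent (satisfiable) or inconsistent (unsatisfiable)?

Unsatisfiable

From constraints 10 and 11: a5 ≥ a1 and a1 ≥ 6, so a5 ≥ 6. From constraints 6 and 13: a5 ≤ a2 and a2 ≤ 1, so a5 ≤ 1. But 1 < 6, so no value of a5 works.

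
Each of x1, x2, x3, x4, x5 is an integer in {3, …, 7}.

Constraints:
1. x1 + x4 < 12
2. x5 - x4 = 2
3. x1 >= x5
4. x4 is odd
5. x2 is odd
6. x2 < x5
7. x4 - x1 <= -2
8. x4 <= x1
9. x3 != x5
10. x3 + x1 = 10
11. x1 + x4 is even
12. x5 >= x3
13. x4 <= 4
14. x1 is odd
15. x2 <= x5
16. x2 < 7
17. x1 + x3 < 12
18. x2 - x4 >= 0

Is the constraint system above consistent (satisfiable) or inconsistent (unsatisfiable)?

One satisfying assignment is x1 = 7, x2 = 3, x3 = 3, x4 = 3, x5 = 5.
For the less obvious constraints — constraint 1: x1 + x4 = 10; constraint 2: x5 - x4 = 2 — and the others hold by inspection.

Satisfiable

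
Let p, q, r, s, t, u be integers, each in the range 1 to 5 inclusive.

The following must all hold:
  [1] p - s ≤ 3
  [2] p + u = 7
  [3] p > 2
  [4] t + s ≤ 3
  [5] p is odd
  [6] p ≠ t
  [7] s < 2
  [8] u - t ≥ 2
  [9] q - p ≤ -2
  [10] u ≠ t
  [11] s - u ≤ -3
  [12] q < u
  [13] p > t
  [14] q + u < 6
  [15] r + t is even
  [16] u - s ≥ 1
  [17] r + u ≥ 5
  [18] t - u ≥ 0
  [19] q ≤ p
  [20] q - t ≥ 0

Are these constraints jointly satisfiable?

Unsatisfiable

Constraints 1, 9, 11, 18, and 20 give q − t ≥ 0, t − u ≥ 0, u − s ≥ 3, s − p ≥ -3, p − q ≥ 2.
Adding all 5 inequalities: the left sides telescope to 0, and the right sides sum to 0 + 0 + 3 + (-3) + 2 = 2. So 0 ≥ 2, which is false.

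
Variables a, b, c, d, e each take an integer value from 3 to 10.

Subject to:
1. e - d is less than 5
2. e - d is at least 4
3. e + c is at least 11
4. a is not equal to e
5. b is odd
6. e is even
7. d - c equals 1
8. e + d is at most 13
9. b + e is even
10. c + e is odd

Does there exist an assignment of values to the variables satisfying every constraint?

Constraint 5 makes b odd and constraint 6 makes e even, so b + e must be odd. Constraint 9 says b + e is even — contradiction.

Unsatisfiable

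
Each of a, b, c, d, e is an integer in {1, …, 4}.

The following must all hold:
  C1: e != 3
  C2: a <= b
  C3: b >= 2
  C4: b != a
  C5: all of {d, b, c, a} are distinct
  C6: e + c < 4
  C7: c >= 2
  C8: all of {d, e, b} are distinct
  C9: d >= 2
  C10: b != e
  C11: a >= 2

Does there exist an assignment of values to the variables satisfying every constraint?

Unsatisfiable

Constraints 3, 7, 9, and 11 confine each of d, b, c, a to the 3 values {2, …, 4} (the domain already gives each ≤ 4).
Constraint 5 requires all 4 of them to be distinct, but only 3 values are available — impossible by the pigeonhole principle.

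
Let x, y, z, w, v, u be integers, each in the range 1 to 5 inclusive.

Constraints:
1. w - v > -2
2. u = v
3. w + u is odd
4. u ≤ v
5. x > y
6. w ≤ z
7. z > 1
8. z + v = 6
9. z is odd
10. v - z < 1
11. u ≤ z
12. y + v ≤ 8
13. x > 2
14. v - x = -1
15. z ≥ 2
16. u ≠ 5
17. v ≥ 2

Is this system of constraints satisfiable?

Try x = 4, y = 2, z = 3, w = 2, v = 3, u = 3.
Check constraint 1: w - v = -1; constraint 8: z + v = 6; constraint 10: v - z = 0. The remaining constraints are straightforward to verify.

Satisfiable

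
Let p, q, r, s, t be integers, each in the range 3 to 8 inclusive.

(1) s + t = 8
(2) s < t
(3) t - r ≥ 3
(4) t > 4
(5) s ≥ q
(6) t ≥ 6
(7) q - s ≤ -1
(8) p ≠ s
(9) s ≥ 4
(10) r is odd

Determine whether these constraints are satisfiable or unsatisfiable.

Unsatisfiable

From constraint 9: s ≥ 4. From constraint 6: t ≥ 6. Hence s + t ≥ 10. But constraint 1 requires s + t = 8, and 8 < 10. Contradiction.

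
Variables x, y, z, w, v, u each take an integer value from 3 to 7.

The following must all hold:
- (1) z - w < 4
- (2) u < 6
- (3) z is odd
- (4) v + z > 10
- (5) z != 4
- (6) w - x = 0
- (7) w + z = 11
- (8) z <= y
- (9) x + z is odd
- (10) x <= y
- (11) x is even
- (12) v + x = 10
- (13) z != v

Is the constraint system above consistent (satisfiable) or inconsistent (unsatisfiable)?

Take x = 4, y = 7, z = 7, w = 4, v = 6, u = 4. Then constraint 1: z - w = 3; constraint 4: v + z = 13, and every other listed constraint is also met.

Satisfiable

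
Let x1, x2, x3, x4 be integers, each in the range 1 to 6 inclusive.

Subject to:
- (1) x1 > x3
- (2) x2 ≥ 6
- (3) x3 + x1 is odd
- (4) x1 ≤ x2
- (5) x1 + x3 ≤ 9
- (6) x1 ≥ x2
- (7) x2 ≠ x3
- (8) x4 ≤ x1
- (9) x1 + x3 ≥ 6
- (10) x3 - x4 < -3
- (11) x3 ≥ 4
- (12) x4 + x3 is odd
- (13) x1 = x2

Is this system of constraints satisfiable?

From constraints 2 and 6: x1 ≥ x2 ≥ 6. From constraint 11: x3 ≥ 4. Hence x1 + x3 ≥ 10. But constraint 5 requires x1 + x3 ≤ 9, and 9 < 10. Contradiction.

Unsatisfiable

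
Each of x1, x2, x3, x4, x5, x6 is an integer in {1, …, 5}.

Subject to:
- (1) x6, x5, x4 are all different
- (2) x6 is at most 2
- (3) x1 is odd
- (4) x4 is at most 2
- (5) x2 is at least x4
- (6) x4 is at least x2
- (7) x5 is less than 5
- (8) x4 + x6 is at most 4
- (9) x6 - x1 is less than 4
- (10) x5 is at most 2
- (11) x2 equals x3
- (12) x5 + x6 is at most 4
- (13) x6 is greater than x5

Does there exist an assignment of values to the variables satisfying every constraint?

Unsatisfiable

Constraints 2, 4, and 10 confine each of x6, x5, x4 to the 2 values {1, 2} (the domain already gives each ≥ 1).
Constraint 1 requires all 3 of them to be distinct, but only 2 values are available — impossible by the pigeonhole principle.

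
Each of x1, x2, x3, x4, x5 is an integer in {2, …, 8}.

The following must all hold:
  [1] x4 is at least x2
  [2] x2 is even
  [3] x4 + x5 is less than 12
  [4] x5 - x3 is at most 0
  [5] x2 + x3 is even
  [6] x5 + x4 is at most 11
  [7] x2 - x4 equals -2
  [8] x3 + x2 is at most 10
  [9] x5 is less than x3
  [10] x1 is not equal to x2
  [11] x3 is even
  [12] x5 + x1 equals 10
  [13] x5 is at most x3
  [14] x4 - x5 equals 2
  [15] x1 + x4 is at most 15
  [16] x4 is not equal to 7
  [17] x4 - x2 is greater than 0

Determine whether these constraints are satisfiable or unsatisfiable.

Take x1 = 6, x2 = 4, x3 = 6, x4 = 6, x5 = 4. Then constraint 3: x4 + x5 = 10; constraint 4: x5 - x3 = -2; constraint 6: x5 + x4 = 10, and every other listed constraint is also met.

Satisfiable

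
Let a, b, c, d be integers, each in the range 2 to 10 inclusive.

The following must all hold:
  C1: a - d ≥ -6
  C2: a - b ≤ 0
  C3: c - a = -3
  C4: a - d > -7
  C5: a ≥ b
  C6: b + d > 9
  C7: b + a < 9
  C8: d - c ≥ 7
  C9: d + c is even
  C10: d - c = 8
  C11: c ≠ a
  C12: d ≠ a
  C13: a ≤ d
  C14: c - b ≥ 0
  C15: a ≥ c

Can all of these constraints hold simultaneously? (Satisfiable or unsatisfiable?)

Constraints 1, 2, 8, and 14 give d − c ≥ 7, c − b ≥ 0, b − a ≥ 0, a − d ≥ -6.
Adding all 4 inequalities: the left sides telescope to 0, and the right sides sum to 7 + 0 + 0 + (-6) = 1. So 0 ≥ 1, which is false.

Unsatisfiable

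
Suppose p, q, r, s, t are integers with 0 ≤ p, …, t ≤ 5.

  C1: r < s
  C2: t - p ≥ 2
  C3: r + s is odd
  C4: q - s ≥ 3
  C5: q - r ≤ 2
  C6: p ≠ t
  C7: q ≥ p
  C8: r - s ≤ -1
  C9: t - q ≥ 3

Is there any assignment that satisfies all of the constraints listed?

Constraints 4, 5, and 8 give q − s ≥ 3, s − r ≥ 1, r − q ≥ -2.
Adding all 3 inequalities: the left sides telescope to 0, and the right sides sum to 3 + 1 + (-2) = 2. So 0 ≥ 2, which is false.

Unsatisfiable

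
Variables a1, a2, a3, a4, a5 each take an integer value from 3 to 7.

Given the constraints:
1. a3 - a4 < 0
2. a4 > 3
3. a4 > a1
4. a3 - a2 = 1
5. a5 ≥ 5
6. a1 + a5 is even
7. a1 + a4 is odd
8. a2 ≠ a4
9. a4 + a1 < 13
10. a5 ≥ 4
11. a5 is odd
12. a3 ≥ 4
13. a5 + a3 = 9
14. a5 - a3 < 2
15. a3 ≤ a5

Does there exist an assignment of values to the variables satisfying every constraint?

Satisfiable

Try a1 = 5, a2 = 3, a3 = 4, a4 = 6, a5 = 5.
Check constraint 1: a3 - a4 = -2; constraint 4: a3 - a2 = 1; constraint 9: a4 + a1 = 11. The remaining constraints are straightforward to verify.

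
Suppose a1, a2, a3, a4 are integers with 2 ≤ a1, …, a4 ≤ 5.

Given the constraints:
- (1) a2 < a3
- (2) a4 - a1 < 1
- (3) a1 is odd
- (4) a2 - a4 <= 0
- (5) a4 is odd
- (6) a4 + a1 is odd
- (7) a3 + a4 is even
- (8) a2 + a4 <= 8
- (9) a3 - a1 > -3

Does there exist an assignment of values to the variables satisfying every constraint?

Unsatisfiable

Constraint 5 makes a4 odd and constraint 3 makes a1 odd, so a4 + a1 must be even. Constraint 6 says a4 + a1 is odd — contradiction.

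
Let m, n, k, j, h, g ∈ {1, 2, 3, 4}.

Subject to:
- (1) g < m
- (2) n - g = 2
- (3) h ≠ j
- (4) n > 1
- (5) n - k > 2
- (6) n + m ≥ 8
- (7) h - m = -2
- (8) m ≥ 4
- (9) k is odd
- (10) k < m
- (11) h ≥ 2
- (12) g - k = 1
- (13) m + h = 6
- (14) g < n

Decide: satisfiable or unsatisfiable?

Take m = 4, n = 4, k = 1, j = 4, h = 2, g = 2. Then constraint 2: n - g = 2; constraint 5: n - k = 3, and every other listed constraint is also met.

Satisfiable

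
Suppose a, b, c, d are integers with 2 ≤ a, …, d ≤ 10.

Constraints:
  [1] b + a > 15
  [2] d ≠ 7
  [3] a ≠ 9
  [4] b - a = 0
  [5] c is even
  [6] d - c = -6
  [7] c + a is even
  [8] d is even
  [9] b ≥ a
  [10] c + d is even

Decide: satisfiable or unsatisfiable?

Satisfiable

The assignment a = 8, b = 8, c = 8, d = 2 works:
  constraint 1 holds since b + a = 16.
  constraint 4 holds since b - a = 0.
The rest check out directly.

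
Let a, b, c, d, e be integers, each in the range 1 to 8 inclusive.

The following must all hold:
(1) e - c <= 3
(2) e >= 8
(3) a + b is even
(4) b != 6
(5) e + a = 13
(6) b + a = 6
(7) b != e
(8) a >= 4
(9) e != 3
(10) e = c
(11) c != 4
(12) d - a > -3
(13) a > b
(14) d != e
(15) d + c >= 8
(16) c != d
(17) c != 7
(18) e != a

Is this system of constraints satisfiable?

Satisfiable

Take a = 5, b = 1, c = 8, d = 3, e = 8. Then constraint 1: e - c = 0; constraint 5: e + a = 13, and every other listed constraint is also met.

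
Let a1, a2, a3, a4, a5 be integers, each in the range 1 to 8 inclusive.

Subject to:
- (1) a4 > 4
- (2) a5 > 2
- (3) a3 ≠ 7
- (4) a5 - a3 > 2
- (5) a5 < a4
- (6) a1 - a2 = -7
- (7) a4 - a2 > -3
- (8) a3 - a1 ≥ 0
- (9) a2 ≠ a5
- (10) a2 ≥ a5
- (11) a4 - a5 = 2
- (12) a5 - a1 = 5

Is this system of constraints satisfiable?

The assignment a1 = 1, a2 = 8, a3 = 1, a4 = 8, a5 = 6 works:
  constraint 4 holds since a5 - a3 = 5.
  constraint 6 holds since a1 - a2 = -7.
The rest check out directly.

Satisfiable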